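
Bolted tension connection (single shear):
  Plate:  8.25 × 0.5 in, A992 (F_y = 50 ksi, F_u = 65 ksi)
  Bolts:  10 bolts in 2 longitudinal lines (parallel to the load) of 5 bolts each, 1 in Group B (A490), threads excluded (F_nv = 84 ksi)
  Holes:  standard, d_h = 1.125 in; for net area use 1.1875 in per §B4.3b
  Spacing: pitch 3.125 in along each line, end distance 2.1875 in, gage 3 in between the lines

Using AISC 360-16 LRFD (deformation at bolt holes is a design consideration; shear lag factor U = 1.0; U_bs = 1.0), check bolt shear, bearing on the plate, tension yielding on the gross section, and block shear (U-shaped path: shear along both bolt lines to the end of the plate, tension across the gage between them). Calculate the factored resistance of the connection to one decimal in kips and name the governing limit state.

185.6 kips (gross-section yield governs)

Bolt shear: A_b = π(1)²/4 = 0.7854 in². φR_n = 0.75 × 84 × 0.7854 × 10 × 1 = 494.8 kips.
Bearing (0.5 in plate, F_u = 65 ksi): end bolts L_c = 2.1875 − 1.125/2 = 1.625, R_n = min(1.2×1.625×0.5×65, 2.4×1×0.5×65) = 63.375 kips/bolt; interior L_c = 3.125 − 1.125 = 2, R_n = 78 kips/bolt. φR_n = 0.75 × (2×63.375 + 8×78) = 563.1 kips.
Tension yield (gross): A_g = 8.25×0.5 = 4.125 in². φR_n = 0.90 × 50 × 4.125 = 185.6 kips.
Block shear: shear path 2×[2.1875+4×3.125] = 2×14.6875 in, A_gv = 14.688, A_nv = 2×(14.6875 − 4.5×1.1875)×0.5 = 9.3438 in²; tension across gage: (3 − 1×1.1875)×0.5 = 0.90625 in². R_n = min(0.6×65×9.3438, 0.6×50×14.688) + 1.0×65×0.90625 = min(364.41, 440.64) + 58.906 = 423.32 kips. φR_n = 0.75 × 423.32 = 317.5 kips.
Governing: min(494.8, 563.1, 185.6, 317.5) = 185.6 kips → gross-section yield.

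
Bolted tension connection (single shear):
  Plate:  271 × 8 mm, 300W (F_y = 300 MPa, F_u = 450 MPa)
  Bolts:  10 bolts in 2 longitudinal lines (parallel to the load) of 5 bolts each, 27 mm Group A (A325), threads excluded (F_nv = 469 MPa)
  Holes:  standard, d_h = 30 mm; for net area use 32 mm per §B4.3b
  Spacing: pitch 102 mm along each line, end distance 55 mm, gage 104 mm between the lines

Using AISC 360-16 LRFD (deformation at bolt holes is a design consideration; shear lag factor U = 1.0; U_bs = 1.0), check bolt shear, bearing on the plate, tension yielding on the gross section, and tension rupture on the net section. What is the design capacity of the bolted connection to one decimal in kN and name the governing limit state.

558.9 kN (net-section rupture governs)

Bolt shear: A_b = π(27)²/4 = 572.56 mm². φR_n = 0.75 × 469 × 572.56 × 10 × 1 = 2014.0 kN.
Bearing (8 mm plate, F_u = 450 MPa): end bolts L_c = 55 − 30/2 = 40, R_n = min(1.2×40×8×450, 2.4×27×8×450) = 172.8 kN/bolt; interior L_c = 102 − 30 = 72, R_n = 233.28 kN/bolt. φR_n = 0.75 × (2×172.8 + 8×233.28) = 1658.9 kN.
Tension yield (gross): A_g = 271×8 = 2168 mm². φR_n = 0.90 × 300 × 2168 = 585.4 kN.
Tension rupture (net): A_n = (271 − 2×32)×8 = 1656 mm² (U = 1.0, A_e = A_n). φR_n = 0.75 × 450 × 1656 = 558.9 kN.
Governing: min(2014.0, 1658.9, 585.4, 558.9) = 558.9 kN → net-section rupture.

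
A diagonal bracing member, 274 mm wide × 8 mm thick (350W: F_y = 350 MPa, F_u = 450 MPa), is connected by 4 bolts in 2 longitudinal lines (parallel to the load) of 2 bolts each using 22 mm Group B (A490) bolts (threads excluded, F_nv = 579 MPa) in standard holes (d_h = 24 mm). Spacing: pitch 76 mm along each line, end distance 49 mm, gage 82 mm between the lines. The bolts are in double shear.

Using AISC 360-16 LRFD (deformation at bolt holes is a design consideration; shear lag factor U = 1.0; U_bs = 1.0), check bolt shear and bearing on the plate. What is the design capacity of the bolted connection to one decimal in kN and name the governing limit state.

524.9 kN (bearing governs)

Bolt shear: A_b = π(22)²/4 = 380.13 mm². φR_n = 0.75 × 579 × 380.13 × 4 × 2 = 1320.6 kN.
Bearing (8 mm plate, F_u = 450 MPa): end bolts L_c = 49 − 24/2 = 37, R_n = min(1.2×37×8×450, 2.4×22×8×450) = 159.84 kN/bolt; interior L_c = 76 − 24 = 52, R_n = 190.08 kN/bolt. φR_n = 0.75 × (2×159.84 + 2×190.08) = 524.9 kN.
Governing: min(1320.6, 524.9) = 524.9 kN → bearing.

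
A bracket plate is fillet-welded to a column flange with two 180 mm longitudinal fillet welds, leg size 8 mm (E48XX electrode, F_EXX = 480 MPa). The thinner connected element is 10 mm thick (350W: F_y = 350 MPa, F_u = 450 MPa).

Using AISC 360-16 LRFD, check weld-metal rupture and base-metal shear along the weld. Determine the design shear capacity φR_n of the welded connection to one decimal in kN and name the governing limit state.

Weld metal: throat = 0.707×8 = 5.656 mm, L = 2×180 = 360 mm. φR_n = 0.75 × 0.6 × 480 × 5.656 × 360 = 439.8 kN.
Base metal shear (10 mm plate): yield φR_n = 1.0×0.6×350×10×360 = 756.0 kN; rupture φR_n = 0.75×0.6×450×10×360 = 729.0 kN; take 729.0 kN (rupture).
Governing: min(439.8, 729.0) = 439.8 kN → weld metal.

439.8 kN (weld metal governs)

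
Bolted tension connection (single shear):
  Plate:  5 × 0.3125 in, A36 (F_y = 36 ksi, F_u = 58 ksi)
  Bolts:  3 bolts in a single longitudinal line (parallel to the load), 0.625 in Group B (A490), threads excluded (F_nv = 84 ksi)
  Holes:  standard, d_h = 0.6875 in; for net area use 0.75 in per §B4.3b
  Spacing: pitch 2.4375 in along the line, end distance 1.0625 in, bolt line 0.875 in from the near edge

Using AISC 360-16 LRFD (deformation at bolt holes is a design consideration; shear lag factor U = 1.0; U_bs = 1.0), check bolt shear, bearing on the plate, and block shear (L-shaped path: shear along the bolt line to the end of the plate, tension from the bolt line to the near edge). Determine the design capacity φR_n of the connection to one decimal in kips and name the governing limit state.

Bolt shear: A_b = π(0.625)²/4 = 0.3068 in². φR_n = 0.75 × 84 × 0.3068 × 3 × 1 = 58.0 kips.
Bearing (0.3125 in plate, F_u = 58 ksi): end bolts L_c = 1.0625 − 0.6875/2 = 0.71875, R_n = min(1.2×0.71875×0.3125×58, 2.4×0.625×0.3125×58) = 15.633 kips/bolt; interior L_c = 2.4375 − 0.6875 = 1.75, R_n = 27.188 kips/bolt. φR_n = 0.75 × (1×15.633 + 2×27.188) = 52.5 kips.
Block shear: shear path 1×[1.0625+2×2.4375] = 1×5.9375 in, A_gv = 1.8555, A_nv = 1×(5.9375 − 2.5×0.75)×0.3125 = 1.2695 in²; tension to near edge: (0.875 − 0.5×0.75)×0.3125 = 0.15625 in². R_n = min(0.6×58×1.2695, 0.6×36×1.8555) + 1.0×58×0.15625 = min(44.179, 40.079) + 9.0625 = 49.142 kips. φR_n = 0.75 × 49.142 = 36.9 kips.
Governing: min(58.0, 52.5, 36.9) = 36.9 kips → block shear.

36.9 kips (block shear governs)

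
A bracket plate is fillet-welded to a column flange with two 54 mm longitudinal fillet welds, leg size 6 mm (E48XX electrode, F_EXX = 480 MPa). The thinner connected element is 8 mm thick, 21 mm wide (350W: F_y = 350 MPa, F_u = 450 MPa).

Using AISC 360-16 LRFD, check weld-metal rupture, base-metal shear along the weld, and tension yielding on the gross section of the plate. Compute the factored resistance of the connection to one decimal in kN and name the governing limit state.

52.9 kN (gross-section yield governs)

Weld metal: throat = 0.707×6 = 4.242 mm, L = 2×54 = 108 mm. φR_n = 0.75 × 0.6 × 480 × 4.242 × 108 = 99.0 kN.
Base metal shear (8 mm plate): yield φR_n = 1.0×0.6×350×8×108 = 181.4 kN; rupture φR_n = 0.75×0.6×450×8×108 = 175.0 kN; take 175.0 kN (rupture).
Tension yield (gross): A_g = 21×8 = 168 mm². φR_n = 0.90 × 350 × 168 = 52.9 kN.
Governing: min(99.0, 175.0, 52.9) = 52.9 kN → gross-section yield.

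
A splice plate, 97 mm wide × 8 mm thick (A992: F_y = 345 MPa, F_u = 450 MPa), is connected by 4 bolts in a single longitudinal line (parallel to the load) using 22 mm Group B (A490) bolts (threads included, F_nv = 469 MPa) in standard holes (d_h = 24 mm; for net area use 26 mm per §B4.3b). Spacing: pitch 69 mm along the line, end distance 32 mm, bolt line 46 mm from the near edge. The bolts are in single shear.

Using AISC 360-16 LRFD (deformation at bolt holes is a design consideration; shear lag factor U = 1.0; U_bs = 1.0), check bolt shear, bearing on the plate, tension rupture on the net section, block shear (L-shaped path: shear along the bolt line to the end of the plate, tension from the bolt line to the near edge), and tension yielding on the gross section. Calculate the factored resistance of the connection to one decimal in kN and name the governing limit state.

Bolt shear: A_b = π(22)²/4 = 380.13 mm². φR_n = 0.75 × 469 × 380.13 × 4 × 1 = 534.8 kN.
Bearing (8 mm plate, F_u = 450 MPa): end bolts L_c = 32 − 24/2 = 20, R_n = min(1.2×20×8×450, 2.4×22×8×450) = 86.4 kN/bolt; interior L_c = 69 − 24 = 45, R_n = 190.08 kN/bolt. φR_n = 0.75 × (1×86.4 + 3×190.08) = 492.5 kN.
Tension rupture (net): A_n = (97 − 1×26)×8 = 568 mm² (U = 1.0, A_e = A_n). φR_n = 0.75 × 450 × 568 = 191.7 kN.
Block shear: shear path 1×[32+3×69] = 1×239 mm, A_gv = 1912, A_nv = 1×(239 − 3.5×26)×8 = 1184 mm²; tension to near edge: (46 − 0.5×26)×8 = 264 mm². R_n = min(0.6×450×1184, 0.6×345×1912) + 1.0×450×264 = min(319.68, 395.78) + 118.8 = 438.48 kN. φR_n = 0.75 × 438.48 = 328.9 kN.
Tension yield (gross): A_g = 97×8 = 776 mm². φR_n = 0.90 × 345 × 776 = 240.9 kN.
Governing: min(534.8, 492.5, 191.7, 328.9, 240.9) = 191.7 kN → net-section rupture.

191.7 kN (net-section rupture governs)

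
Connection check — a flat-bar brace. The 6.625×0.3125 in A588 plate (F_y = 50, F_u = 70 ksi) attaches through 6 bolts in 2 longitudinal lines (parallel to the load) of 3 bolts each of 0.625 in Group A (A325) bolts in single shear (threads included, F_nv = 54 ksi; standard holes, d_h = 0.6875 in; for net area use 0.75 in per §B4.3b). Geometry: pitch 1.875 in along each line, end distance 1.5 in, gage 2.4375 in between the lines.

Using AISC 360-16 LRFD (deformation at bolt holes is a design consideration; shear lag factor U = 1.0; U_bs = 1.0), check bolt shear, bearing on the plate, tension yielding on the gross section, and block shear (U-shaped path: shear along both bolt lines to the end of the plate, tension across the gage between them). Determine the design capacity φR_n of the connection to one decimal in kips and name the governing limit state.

74.6 kips (bolt shear governs)

Bolt shear: A_b = π(0.625)²/4 = 0.3068 in². φR_n = 0.75 × 54 × 0.3068 × 6 × 1 = 74.6 kips.
Bearing (0.3125 in plate, F_u = 70 ksi): end bolts L_c = 1.5 − 0.6875/2 = 1.15625, R_n = min(1.2×1.15625×0.3125×70, 2.4×0.625×0.3125×70) = 30.352 kips/bolt; interior L_c = 1.875 − 0.6875 = 1.1875, R_n = 31.172 kips/bolt. φR_n = 0.75 × (2×30.352 + 4×31.172) = 139.0 kips.
Tension yield (gross): A_g = 6.625×0.3125 = 2.0703 in². φR_n = 0.90 × 50 × 2.0703 = 93.2 kips.
Block shear: shear path 2×[1.5+2×1.875] = 2×5.25 in, A_gv = 3.2813, A_nv = 2×(5.25 − 2.5×0.75)×0.3125 = 2.1094 in²; tension across gage: (2.4375 − 1×0.75)×0.3125 = 0.52734 in². R_n = min(0.6×70×2.1094, 0.6×50×3.2813) + 1.0×70×0.52734 = min(88.595, 98.439) + 36.914 = 125.51 kips. φR_n = 0.75 × 125.51 = 94.1 kips.
Governing: min(74.6, 139.0, 93.2, 94.1) = 74.6 kips → bolt shear.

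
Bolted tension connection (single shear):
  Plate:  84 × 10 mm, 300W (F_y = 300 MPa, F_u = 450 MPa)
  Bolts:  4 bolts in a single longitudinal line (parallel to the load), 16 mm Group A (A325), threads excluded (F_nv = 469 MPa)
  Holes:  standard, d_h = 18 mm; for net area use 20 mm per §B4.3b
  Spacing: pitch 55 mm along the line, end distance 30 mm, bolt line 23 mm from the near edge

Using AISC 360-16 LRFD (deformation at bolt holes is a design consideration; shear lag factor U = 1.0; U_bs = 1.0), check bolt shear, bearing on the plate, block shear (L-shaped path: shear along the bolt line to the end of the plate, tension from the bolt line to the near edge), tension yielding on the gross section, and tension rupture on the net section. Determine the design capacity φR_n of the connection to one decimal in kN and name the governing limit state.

Bolt shear: A_b = π(16)²/4 = 201.06 mm². φR_n = 0.75 × 469 × 201.06 × 4 × 1 = 282.9 kN.
Bearing (10 mm plate, F_u = 450 MPa): end bolts L_c = 30 − 18/2 = 21, R_n = min(1.2×21×10×450, 2.4×16×10×450) = 113.4 kN/bolt; interior L_c = 55 − 18 = 37, R_n = 172.8 kN/bolt. φR_n = 0.75 × (1×113.4 + 3×172.8) = 473.9 kN.
Block shear: shear path 1×[30+3×55] = 1×195 mm, A_gv = 1950, A_nv = 1×(195 − 3.5×20)×10 = 1250 mm²; tension to near edge: (23 − 0.5×20)×10 = 130 mm². R_n = min(0.6×450×1250, 0.6×300×1950) + 1.0×450×130 = min(337.5, 351) + 58.5 = 396 kN. φR_n = 0.75 × 396 = 297.0 kN.
Tension yield (gross): A_g = 84×10 = 840 mm². φR_n = 0.90 × 300 × 840 = 226.8 kN.
Tension rupture (net): A_n = (84 − 1×20)×10 = 640 mm² (U = 1.0, A_e = A_n). φR_n = 0.75 × 450 × 640 = 216.0 kN.
Governing: min(282.9, 473.9, 297.0, 226.8, 216.0) = 216.0 kN → net-section rupture.

216.0 kN (net-section rupture governs)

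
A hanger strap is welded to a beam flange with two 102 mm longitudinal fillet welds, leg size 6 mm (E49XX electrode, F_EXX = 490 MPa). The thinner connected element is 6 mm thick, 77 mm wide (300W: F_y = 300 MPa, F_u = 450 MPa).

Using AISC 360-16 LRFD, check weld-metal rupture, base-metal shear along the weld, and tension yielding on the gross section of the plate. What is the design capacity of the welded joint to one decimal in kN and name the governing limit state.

Weld metal: throat = 0.707×6 = 4.242 mm, L = 2×102 = 204 mm. φR_n = 0.75 × 0.6 × 490 × 4.242 × 204 = 190.8 kN.
Base metal shear (6 mm plate): yield φR_n = 1.0×0.6×300×6×204 = 220.3 kN; rupture φR_n = 0.75×0.6×450×6×204 = 247.9 kN; take 220.3 kN (yield).
Tension yield (gross): A_g = 77×6 = 462 mm². φR_n = 0.90 × 300 × 462 = 124.7 kN.
Governing: min(190.8, 220.3, 124.7) = 124.7 kN → gross-section yield.

124.7 kN (gross-section yield governs)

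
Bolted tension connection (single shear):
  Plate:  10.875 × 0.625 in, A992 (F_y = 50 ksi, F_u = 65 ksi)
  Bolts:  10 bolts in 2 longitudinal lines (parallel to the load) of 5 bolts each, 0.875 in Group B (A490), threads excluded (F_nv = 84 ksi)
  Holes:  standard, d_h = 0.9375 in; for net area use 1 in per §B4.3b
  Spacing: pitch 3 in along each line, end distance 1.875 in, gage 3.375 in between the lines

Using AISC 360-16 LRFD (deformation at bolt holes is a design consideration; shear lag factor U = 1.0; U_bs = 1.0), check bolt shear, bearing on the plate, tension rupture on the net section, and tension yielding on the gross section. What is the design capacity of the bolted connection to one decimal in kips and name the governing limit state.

Bolt shear: A_b = π(0.875)²/4 = 0.60132 in². φR_n = 0.75 × 84 × 0.60132 × 10 × 1 = 378.8 kips.
Bearing (0.625 in plate, F_u = 65 ksi): end bolts L_c = 1.875 − 0.9375/2 = 1.40625, R_n = min(1.2×1.40625×0.625×65, 2.4×0.875×0.625×65) = 68.555 kips/bolt; interior L_c = 3 − 0.9375 = 2.0625, R_n = 85.313 kips/bolt. φR_n = 0.75 × (2×68.555 + 8×85.313) = 614.7 kips.
Tension rupture (net): A_n = (10.875 − 2×1)×0.625 = 5.5469 in² (U = 1.0, A_e = A_n). φR_n = 0.75 × 65 × 5.5469 = 270.4 kips.
Tension yield (gross): A_g = 10.875×0.625 = 6.7969 in². φR_n = 0.90 × 50 × 6.7969 = 305.9 kips.
Governing: min(378.8, 614.7, 270.4, 305.9) = 270.4 kips → net-section rupture.

270.4 kips (net-section rupture governs)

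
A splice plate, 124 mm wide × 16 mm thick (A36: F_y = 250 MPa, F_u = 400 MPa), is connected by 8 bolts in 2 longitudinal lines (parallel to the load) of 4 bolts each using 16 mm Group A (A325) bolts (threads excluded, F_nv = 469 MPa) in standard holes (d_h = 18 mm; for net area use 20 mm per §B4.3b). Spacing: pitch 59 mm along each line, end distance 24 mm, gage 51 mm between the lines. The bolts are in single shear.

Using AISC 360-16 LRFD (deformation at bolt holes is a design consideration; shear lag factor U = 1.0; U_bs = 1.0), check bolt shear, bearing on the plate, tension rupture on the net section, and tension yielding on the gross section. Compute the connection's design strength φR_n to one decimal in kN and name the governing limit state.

403.2 kN (net-section rupture governs)

Bolt shear: A_b = π(16)²/4 = 201.06 mm². φR_n = 0.75 × 469 × 201.06 × 8 × 1 = 565.8 kN.
Bearing (16 mm plate, F_u = 400 MPa): end bolts L_c = 24 − 18/2 = 15, R_n = min(1.2×15×16×400, 2.4×16×16×400) = 115.2 kN/bolt; interior L_c = 59 − 18 = 41, R_n = 245.76 kN/bolt. φR_n = 0.75 × (2×115.2 + 6×245.76) = 1278.7 kN.
Tension rupture (net): A_n = (124 − 2×20)×16 = 1344 mm² (U = 1.0, A_e = A_n). φR_n = 0.75 × 400 × 1344 = 403.2 kN.
Tension yield (gross): A_g = 124×16 = 1984 mm². φR_n = 0.90 × 250 × 1984 = 446.4 kN.
Governing: min(565.8, 1278.7, 403.2, 446.4) = 403.2 kN → net-section rupture.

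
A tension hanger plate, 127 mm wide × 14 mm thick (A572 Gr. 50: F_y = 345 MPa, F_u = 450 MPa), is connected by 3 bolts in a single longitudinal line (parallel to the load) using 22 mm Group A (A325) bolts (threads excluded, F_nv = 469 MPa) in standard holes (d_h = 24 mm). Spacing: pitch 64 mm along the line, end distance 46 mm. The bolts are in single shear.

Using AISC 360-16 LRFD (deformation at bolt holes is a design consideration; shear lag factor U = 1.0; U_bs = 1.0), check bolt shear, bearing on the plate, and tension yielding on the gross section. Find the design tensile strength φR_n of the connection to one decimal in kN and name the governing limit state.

401.1 kN (bolt shear governs)

Bolt shear: A_b = π(22)²/4 = 380.13 mm². φR_n = 0.75 × 469 × 380.13 × 3 × 1 = 401.1 kN.
Bearing (14 mm plate, F_u = 450 MPa): end bolts L_c = 46 − 24/2 = 34, R_n = min(1.2×34×14×450, 2.4×22×14×450) = 257.04 kN/bolt; interior L_c = 64 − 24 = 40, R_n = 302.4 kN/bolt. φR_n = 0.75 × (1×257.04 + 2×302.4) = 646.4 kN.
Tension yield (gross): A_g = 127×14 = 1778 mm². φR_n = 0.90 × 345 × 1778 = 552.1 kN.
Governing: min(401.1, 646.4, 552.1) = 401.1 kN → bolt shear.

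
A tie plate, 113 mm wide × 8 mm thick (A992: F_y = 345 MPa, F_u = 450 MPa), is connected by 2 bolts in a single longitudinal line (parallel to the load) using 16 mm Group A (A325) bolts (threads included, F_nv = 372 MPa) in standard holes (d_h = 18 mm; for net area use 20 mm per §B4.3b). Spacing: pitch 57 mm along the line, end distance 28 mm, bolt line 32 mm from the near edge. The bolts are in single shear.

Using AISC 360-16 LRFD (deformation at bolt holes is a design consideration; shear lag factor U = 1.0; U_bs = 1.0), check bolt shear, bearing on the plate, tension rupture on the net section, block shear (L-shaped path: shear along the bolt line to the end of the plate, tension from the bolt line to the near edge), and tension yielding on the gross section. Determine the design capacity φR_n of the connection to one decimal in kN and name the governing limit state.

Bolt shear: A_b = π(16)²/4 = 201.06 mm². φR_n = 0.75 × 372 × 201.06 × 2 × 1 = 112.2 kN.
Bearing (8 mm plate, F_u = 450 MPa): end bolts L_c = 28 − 18/2 = 19, R_n = min(1.2×19×8×450, 2.4×16×8×450) = 82.08 kN/bolt; interior L_c = 57 − 18 = 39, R_n = 138.24 kN/bolt. φR_n = 0.75 × (1×82.08 + 1×138.24) = 165.2 kN.
Tension rupture (net): A_n = (113 − 1×20)×8 = 744 mm² (U = 1.0, A_e = A_n). φR_n = 0.75 × 450 × 744 = 251.1 kN.
Block shear: shear path 1×[28+1×57] = 1×85 mm, A_gv = 680, A_nv = 1×(85 − 1.5×20)×8 = 440 mm²; tension to near edge: (32 − 0.5×20)×8 = 176 mm². R_n = min(0.6×450×440, 0.6×345×680) + 1.0×450×176 = min(118.8, 140.76) + 79.2 = 198 kN. φR_n = 0.75 × 198 = 148.5 kN.
Tension yield (gross): A_g = 113×8 = 904 mm². φR_n = 0.90 × 345 × 904 = 280.7 kN.
Governing: min(112.2, 165.2, 251.1, 148.5, 280.7) = 112.2 kN → bolt shear.

112.2 kN (bolt shear governs)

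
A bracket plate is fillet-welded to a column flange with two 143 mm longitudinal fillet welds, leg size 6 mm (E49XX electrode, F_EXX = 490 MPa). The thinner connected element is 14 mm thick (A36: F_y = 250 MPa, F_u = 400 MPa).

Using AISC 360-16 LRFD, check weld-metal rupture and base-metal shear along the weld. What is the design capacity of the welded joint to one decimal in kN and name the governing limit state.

Weld metal: throat = 0.707×6 = 4.242 mm, L = 2×143 = 286 mm. φR_n = 0.75 × 0.6 × 490 × 4.242 × 286 = 267.5 kN.
Base metal shear (14 mm plate): yield φR_n = 1.0×0.6×250×14×286 = 600.6 kN; rupture φR_n = 0.75×0.6×400×14×286 = 720.7 kN; take 600.6 kN (yield).
Governing: min(267.5, 600.6) = 267.5 kN → weld metal.

267.5 kN (weld metal governs)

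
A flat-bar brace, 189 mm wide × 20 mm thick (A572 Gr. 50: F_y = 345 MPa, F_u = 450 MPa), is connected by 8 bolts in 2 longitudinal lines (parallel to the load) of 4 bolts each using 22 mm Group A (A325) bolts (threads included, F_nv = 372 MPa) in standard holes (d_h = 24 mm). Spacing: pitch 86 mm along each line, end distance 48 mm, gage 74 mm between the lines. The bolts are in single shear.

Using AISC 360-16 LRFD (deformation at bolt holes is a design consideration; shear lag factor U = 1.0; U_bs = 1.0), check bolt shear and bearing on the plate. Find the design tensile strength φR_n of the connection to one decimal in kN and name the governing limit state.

848.5 kN (bolt shear governs)

Bolt shear: A_b = π(22)²/4 = 380.13 mm². φR_n = 0.75 × 372 × 380.13 × 8 × 1 = 848.5 kN.
Bearing (20 mm plate, F_u = 450 MPa): end bolts L_c = 48 − 24/2 = 36, R_n = min(1.2×36×20×450, 2.4×22×20×450) = 388.8 kN/bolt; interior L_c = 86 − 24 = 62, R_n = 475.2 kN/bolt. φR_n = 0.75 × (2×388.8 + 6×475.2) = 2721.6 kN.
Governing: min(848.5, 2721.6) = 848.5 kN → bolt shear.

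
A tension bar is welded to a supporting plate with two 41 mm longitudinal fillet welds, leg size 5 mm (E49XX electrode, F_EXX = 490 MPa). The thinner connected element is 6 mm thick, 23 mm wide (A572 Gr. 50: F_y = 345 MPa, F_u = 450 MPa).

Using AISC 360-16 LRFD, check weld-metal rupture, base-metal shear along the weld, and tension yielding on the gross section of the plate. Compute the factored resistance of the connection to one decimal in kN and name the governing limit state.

42.8 kN (gross-section yield governs)

Weld metal: throat = 0.707×5 = 3.535 mm, L = 2×41 = 82 mm. φR_n = 0.75 × 0.6 × 490 × 3.535 × 82 = 63.9 kN.
Base metal shear (6 mm plate): yield φR_n = 1.0×0.6×345×6×82 = 101.8 kN; rupture φR_n = 0.75×0.6×450×6×82 = 99.6 kN; take 99.6 kN (rupture).
Tension yield (gross): A_g = 23×6 = 138 mm². φR_n = 0.90 × 345 × 138 = 42.8 kN.
Governing: min(63.9, 99.6, 42.8) = 42.8 kN → gross-section yield.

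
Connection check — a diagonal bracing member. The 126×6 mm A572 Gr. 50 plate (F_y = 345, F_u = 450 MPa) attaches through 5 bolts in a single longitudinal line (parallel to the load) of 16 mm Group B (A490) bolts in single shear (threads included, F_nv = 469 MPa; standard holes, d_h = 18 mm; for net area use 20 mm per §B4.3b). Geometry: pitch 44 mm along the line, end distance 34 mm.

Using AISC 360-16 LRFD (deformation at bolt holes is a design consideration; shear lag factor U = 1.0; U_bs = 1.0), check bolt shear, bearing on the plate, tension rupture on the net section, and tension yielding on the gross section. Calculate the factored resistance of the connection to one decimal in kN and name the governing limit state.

214.7 kN (net-section rupture governs)

Bolt shear: A_b = π(16)²/4 = 201.06 mm². φR_n = 0.75 × 469 × 201.06 × 5 × 1 = 353.6 kN.
Bearing (6 mm plate, F_u = 450 MPa): end bolts L_c = 34 − 18/2 = 25, R_n = min(1.2×25×6×450, 2.4×16×6×450) = 81 kN/bolt; interior L_c = 44 − 18 = 26, R_n = 84.24 kN/bolt. φR_n = 0.75 × (1×81 + 4×84.24) = 313.5 kN.
Tension rupture (net): A_n = (126 − 1×20)×6 = 636 mm² (U = 1.0, A_e = A_n). φR_n = 0.75 × 450 × 636 = 214.7 kN.
Tension yield (gross): A_g = 126×6 = 756 mm². φR_n = 0.90 × 345 × 756 = 234.7 kN.
Governing: min(353.6, 313.5, 214.7, 234.7) = 214.7 kN → net-section rupture.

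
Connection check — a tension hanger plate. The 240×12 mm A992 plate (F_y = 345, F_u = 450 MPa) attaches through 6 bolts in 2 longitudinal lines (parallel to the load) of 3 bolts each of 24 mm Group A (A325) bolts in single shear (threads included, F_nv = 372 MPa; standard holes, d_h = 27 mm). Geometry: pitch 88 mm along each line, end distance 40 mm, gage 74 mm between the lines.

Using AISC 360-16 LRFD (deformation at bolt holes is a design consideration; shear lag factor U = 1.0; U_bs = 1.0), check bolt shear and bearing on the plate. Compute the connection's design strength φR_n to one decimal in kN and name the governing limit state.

Bolt shear: A_b = π(24)²/4 = 452.39 mm². φR_n = 0.75 × 372 × 452.39 × 6 × 1 = 757.3 kN.
Bearing (12 mm plate, F_u = 450 MPa): end bolts L_c = 40 − 27/2 = 26.5, R_n = min(1.2×26.5×12×450, 2.4×24×12×450) = 171.72 kN/bolt; interior L_c = 88 − 27 = 61, R_n = 311.04 kN/bolt. φR_n = 0.75 × (2×171.72 + 4×311.04) = 1190.7 kN.
Governing: min(757.3, 1190.7) = 757.3 kN → bolt shear.

757.3 kN (bolt shear governs)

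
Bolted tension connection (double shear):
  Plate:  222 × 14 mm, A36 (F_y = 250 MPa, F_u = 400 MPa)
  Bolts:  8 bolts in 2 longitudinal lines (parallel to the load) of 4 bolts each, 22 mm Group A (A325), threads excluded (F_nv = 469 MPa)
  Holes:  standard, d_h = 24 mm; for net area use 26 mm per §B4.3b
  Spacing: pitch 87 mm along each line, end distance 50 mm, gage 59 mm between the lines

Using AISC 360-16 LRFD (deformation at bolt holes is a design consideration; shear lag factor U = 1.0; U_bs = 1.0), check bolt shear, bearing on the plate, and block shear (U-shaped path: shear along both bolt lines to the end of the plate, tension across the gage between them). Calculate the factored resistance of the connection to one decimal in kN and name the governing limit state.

Bolt shear: A_b = π(22)²/4 = 380.13 mm². φR_n = 0.75 × 469 × 380.13 × 8 × 2 = 2139.4 kN.
Bearing (14 mm plate, F_u = 400 MPa): end bolts L_c = 50 − 24/2 = 38, R_n = min(1.2×38×14×400, 2.4×22×14×400) = 255.36 kN/bolt; interior L_c = 87 − 24 = 63, R_n = 295.68 kN/bolt. φR_n = 0.75 × (2×255.36 + 6×295.68) = 1713.6 kN.
Block shear: shear path 2×[50+3×87] = 2×311 mm, A_gv = 8708, A_nv = 2×(311 − 3.5×26)×14 = 6160 mm²; tension across gage: (59 − 1×26)×14 = 462 mm². R_n = min(0.6×400×6160, 0.6×250×8708) + 1.0×400×462 = min(1478.4, 1306.2) + 184.8 = 1491 kN. φR_n = 0.75 × 1491 = 1118.3 kN.
Governing: min(2139.4, 1713.6, 1118.3) = 1118.3 kN → block shear.

1118.3 kN (block shear governs)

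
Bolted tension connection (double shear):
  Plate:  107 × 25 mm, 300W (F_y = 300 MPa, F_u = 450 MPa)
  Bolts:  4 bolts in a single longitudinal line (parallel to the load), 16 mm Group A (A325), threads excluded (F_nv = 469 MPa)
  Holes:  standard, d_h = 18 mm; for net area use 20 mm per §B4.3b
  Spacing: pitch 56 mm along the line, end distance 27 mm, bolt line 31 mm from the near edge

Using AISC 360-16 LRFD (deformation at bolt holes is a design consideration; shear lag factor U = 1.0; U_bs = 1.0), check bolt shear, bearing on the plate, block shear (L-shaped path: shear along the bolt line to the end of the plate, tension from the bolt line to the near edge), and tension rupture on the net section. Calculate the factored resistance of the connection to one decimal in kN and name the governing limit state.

Bolt shear: A_b = π(16)²/4 = 201.06 mm². φR_n = 0.75 × 469 × 201.06 × 4 × 2 = 565.8 kN.
Bearing (25 mm plate, F_u = 450 MPa): end bolts L_c = 27 − 18/2 = 18, R_n = min(1.2×18×25×450, 2.4×16×25×450) = 243 kN/bolt; interior L_c = 56 − 18 = 38, R_n = 432 kN/bolt. φR_n = 0.75 × (1×243 + 3×432) = 1154.3 kN.
Block shear: shear path 1×[27+3×56] = 1×195 mm, A_gv = 4875, A_nv = 1×(195 − 3.5×20)×25 = 3125 mm²; tension to near edge: (31 − 0.5×20)×25 = 525 mm². R_n = min(0.6×450×3125, 0.6×300×4875) + 1.0×450×525 = min(843.75, 877.5) + 236.25 = 1080 kN. φR_n = 0.75 × 1080 = 810.0 kN.
Tension rupture (net): A_n = (107 − 1×20)×25 = 2175 mm² (U = 1.0, A_e = A_n). φR_n = 0.75 × 450 × 2175 = 734.1 kN.
Governing: min(565.8, 1154.3, 810.0, 734.1) = 565.8 kN → bolt shear.

565.8 kN (bolt shear governs)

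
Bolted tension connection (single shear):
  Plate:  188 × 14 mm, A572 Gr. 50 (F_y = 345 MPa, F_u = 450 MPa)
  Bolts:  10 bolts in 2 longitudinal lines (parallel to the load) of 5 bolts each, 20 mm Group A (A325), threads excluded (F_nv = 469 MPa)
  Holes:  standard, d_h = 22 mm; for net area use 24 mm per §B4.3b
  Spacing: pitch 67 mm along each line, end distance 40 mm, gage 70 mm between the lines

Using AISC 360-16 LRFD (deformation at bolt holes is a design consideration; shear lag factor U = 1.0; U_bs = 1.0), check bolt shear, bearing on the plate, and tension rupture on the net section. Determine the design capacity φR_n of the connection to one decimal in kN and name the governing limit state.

Bolt shear: A_b = π(20)²/4 = 314.16 mm². φR_n = 0.75 × 469 × 314.16 × 10 × 1 = 1105.1 kN.
Bearing (14 mm plate, F_u = 450 MPa): end bolts L_c = 40 − 22/2 = 29, R_n = min(1.2×29×14×450, 2.4×20×14×450) = 219.24 kN/bolt; interior L_c = 67 − 22 = 45, R_n = 302.4 kN/bolt. φR_n = 0.75 × (2×219.24 + 8×302.4) = 2143.3 kN.
Tension rupture (net): A_n = (188 − 2×24)×14 = 1960 mm² (U = 1.0, A_e = A_n). φR_n = 0.75 × 450 × 1960 = 661.5 kN.
Governing: min(1105.1, 2143.3, 661.5) = 661.5 kN → net-section rupture.

661.5 kN (net-section rupture governs)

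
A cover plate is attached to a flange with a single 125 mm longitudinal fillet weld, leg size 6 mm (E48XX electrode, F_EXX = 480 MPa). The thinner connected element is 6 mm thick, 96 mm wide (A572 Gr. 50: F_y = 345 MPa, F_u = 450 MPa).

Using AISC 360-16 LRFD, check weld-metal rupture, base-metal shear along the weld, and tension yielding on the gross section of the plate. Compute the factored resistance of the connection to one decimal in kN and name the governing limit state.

Weld metal: throat = 0.707×6 = 4.242 mm, L = 125 mm. φR_n = 0.75 × 0.6 × 480 × 4.242 × 125 = 114.5 kN.
Base metal shear (6 mm plate): yield φR_n = 1.0×0.6×345×6×125 = 155.3 kN; rupture φR_n = 0.75×0.6×450×6×125 = 151.9 kN; take 151.9 kN (rupture).
Tension yield (gross): A_g = 96×6 = 576 mm². φR_n = 0.90 × 345 × 576 = 178.8 kN.
Governing: min(114.5, 151.9, 178.8) = 114.5 kN → weld metal.

114.5 kN (weld metal governs)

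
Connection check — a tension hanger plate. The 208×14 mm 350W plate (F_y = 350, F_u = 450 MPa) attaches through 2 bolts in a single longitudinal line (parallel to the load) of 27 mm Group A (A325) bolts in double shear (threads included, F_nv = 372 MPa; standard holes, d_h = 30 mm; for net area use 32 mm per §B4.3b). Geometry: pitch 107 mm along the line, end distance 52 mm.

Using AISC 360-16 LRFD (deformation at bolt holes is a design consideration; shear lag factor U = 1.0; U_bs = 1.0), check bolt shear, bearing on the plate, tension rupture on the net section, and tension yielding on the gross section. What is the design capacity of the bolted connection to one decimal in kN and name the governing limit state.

516.0 kN (bearing governs)

Bolt shear: A_b = π(27)²/4 = 572.56 mm². φR_n = 0.75 × 372 × 572.56 × 2 × 2 = 639.0 kN.
Bearing (14 mm plate, F_u = 450 MPa): end bolts L_c = 52 − 30/2 = 37, R_n = min(1.2×37×14×450, 2.4×27×14×450) = 279.72 kN/bolt; interior L_c = 107 − 30 = 77, R_n = 408.24 kN/bolt. φR_n = 0.75 × (1×279.72 + 1×408.24) = 516.0 kN.
Tension rupture (net): A_n = (208 − 1×32)×14 = 2464 mm² (U = 1.0, A_e = A_n). φR_n = 0.75 × 450 × 2464 = 831.6 kN.
Tension yield (gross): A_g = 208×14 = 2912 mm². φR_n = 0.90 × 350 × 2912 = 917.3 kN.
Governing: min(639.0, 516.0, 831.6, 917.3) = 516.0 kN → bearing.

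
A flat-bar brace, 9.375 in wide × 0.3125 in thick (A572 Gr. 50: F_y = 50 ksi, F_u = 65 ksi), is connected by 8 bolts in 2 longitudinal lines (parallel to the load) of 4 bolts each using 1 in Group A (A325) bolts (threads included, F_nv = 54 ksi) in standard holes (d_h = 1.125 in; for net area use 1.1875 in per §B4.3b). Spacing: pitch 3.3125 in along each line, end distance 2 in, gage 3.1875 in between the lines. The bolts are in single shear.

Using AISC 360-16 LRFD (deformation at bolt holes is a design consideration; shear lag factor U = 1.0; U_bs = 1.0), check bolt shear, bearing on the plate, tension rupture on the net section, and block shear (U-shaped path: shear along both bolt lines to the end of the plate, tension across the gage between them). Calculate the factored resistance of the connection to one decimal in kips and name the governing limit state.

106.6 kips (net-section rupture governs)

Bolt shear: A_b = π(1)²/4 = 0.7854 in². φR_n = 0.75 × 54 × 0.7854 × 8 × 1 = 254.5 kips.
Bearing (0.3125 in plate, F_u = 65 ksi): end bolts L_c = 2 − 1.125/2 = 1.4375, R_n = min(1.2×1.4375×0.3125×65, 2.4×1×0.3125×65) = 35.039 kips/bolt; interior L_c = 3.3125 − 1.125 = 2.1875, R_n = 48.75 kips/bolt. φR_n = 0.75 × (2×35.039 + 6×48.75) = 271.9 kips.
Tension rupture (net): A_n = (9.375 − 2×1.1875)×0.3125 = 2.1875 in² (U = 1.0, A_e = A_n). φR_n = 0.75 × 65 × 2.1875 = 106.6 kips.
Block shear: shear path 2×[2+3×3.3125] = 2×11.9375 in, A_gv = 7.4609, A_nv = 2×(11.9375 − 3.5×1.1875)×0.3125 = 4.8633 in²; tension across gage: (3.1875 − 1×1.1875)×0.3125 = 0.625 in². R_n = min(0.6×65×4.8633, 0.6×50×7.4609) + 1.0×65×0.625 = min(189.67, 223.83) + 40.625 = 230.3 kips. φR_n = 0.75 × 230.3 = 172.7 kips.
Governing: min(254.5, 271.9, 106.6, 172.7) = 106.6 kips → net-section rupture.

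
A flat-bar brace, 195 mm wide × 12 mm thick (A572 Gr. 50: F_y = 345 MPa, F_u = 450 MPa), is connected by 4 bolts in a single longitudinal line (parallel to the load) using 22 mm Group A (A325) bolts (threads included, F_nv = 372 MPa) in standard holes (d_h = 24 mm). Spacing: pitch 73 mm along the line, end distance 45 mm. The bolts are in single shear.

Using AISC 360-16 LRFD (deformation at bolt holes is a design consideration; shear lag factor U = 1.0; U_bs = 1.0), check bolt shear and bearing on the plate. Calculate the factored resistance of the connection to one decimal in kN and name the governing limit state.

424.2 kN (bolt shear governs)

Bolt shear: A_b = π(22)²/4 = 380.13 mm². φR_n = 0.75 × 372 × 380.13 × 4 × 1 = 424.2 kN.
Bearing (12 mm plate, F_u = 450 MPa): end bolts L_c = 45 − 24/2 = 33, R_n = min(1.2×33×12×450, 2.4×22×12×450) = 213.84 kN/bolt; interior L_c = 73 − 24 = 49, R_n = 285.12 kN/bolt. φR_n = 0.75 × (1×213.84 + 3×285.12) = 801.9 kN.
Governing: min(424.2, 801.9) = 424.2 kN → bolt shear.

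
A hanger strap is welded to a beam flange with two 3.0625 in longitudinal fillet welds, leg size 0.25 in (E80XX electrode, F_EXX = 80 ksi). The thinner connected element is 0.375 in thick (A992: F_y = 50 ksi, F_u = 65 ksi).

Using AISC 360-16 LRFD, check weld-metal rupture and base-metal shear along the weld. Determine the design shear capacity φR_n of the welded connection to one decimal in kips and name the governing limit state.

Weld metal: throat = 0.707×0.25 = 0.17675 in, L = 2×3.0625 = 6.125 in. φR_n = 0.75 × 0.6 × 80 × 0.17675 × 6.125 = 39.0 kips.
Base metal shear (0.375 in plate): yield φR_n = 1.0×0.6×50×0.375×6.125 = 68.9 kips; rupture φR_n = 0.75×0.6×65×0.375×6.125 = 67.2 kips; take 67.2 kips (rupture).
Governing: min(39.0, 67.2) = 39.0 kips → weld metal.

39.0 kips (weld metal governs)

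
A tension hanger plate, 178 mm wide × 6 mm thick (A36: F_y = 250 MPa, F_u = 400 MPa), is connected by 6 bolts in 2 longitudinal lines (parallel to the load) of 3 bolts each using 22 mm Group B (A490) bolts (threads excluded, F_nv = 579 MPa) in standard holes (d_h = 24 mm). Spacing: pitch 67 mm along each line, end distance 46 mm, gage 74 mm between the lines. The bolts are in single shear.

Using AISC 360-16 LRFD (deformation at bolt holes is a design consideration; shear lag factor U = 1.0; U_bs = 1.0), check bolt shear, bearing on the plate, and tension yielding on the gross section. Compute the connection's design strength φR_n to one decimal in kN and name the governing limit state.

240.3 kN (gross-section yield governs)

Bolt shear: A_b = π(22)²/4 = 380.13 mm². φR_n = 0.75 × 579 × 380.13 × 6 × 1 = 990.4 kN.
Bearing (6 mm plate, F_u = 400 MPa): end bolts L_c = 46 − 24/2 = 34, R_n = min(1.2×34×6×400, 2.4×22×6×400) = 97.92 kN/bolt; interior L_c = 67 − 24 = 43, R_n = 123.84 kN/bolt. φR_n = 0.75 × (2×97.92 + 4×123.84) = 518.4 kN.
Tension yield (gross): A_g = 178×6 = 1068 mm². φR_n = 0.90 × 250 × 1068 = 240.3 kN.
Governing: min(990.4, 518.4, 240.3) = 240.3 kN → gross-section yield.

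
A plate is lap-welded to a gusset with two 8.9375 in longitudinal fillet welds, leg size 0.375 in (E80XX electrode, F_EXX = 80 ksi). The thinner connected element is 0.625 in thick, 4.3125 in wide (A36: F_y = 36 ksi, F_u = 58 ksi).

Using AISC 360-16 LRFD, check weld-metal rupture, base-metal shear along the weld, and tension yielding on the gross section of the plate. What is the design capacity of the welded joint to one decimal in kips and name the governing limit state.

Weld metal: throat = 0.707×0.375 = 0.26513 in, L = 2×8.9375 = 17.875 in. φR_n = 0.75 × 0.6 × 80 × 0.26513 × 17.875 = 170.6 kips.
Base metal shear (0.625 in plate): yield φR_n = 1.0×0.6×36×0.625×17.875 = 241.3 kips; rupture φR_n = 0.75×0.6×58×0.625×17.875 = 291.6 kips; take 241.3 kips (yield).
Tension yield (gross): A_g = 4.3125×0.625 = 2.6953 in². φR_n = 0.90 × 36 × 2.6953 = 87.3 kips.
Governing: min(170.6, 241.3, 87.3) = 87.3 kips → gross-section yield.

87.3 kips (gross-section yield governs)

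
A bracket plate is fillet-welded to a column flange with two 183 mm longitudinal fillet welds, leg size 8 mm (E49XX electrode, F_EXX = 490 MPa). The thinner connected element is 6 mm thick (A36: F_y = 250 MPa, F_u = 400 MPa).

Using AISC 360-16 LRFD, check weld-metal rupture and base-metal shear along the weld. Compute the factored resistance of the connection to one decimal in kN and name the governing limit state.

Weld metal: throat = 0.707×8 = 5.656 mm, L = 2×183 = 366 mm. φR_n = 0.75 × 0.6 × 490 × 5.656 × 366 = 456.5 kN.
Base metal shear (6 mm plate): yield φR_n = 1.0×0.6×250×6×366 = 329.4 kN; rupture φR_n = 0.75×0.6×400×6×366 = 395.3 kN; take 329.4 kN (yield).
Governing: min(456.5, 329.4) = 329.4 kN → base-metal shear.

329.4 kN (base-metal shear governs)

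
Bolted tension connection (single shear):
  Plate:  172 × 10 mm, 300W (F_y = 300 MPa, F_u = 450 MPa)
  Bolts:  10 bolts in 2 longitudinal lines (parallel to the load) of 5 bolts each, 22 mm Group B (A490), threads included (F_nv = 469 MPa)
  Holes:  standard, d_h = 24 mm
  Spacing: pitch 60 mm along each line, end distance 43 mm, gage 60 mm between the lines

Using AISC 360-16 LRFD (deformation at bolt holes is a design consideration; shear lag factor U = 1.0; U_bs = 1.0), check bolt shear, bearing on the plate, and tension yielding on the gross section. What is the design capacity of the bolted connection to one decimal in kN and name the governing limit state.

Bolt shear: A_b = π(22)²/4 = 380.13 mm². φR_n = 0.75 × 469 × 380.13 × 10 × 1 = 1337.1 kN.
Bearing (10 mm plate, F_u = 450 MPa): end bolts L_c = 43 − 24/2 = 31, R_n = min(1.2×31×10×450, 2.4×22×10×450) = 167.4 kN/bolt; interior L_c = 60 − 24 = 36, R_n = 194.4 kN/bolt. φR_n = 0.75 × (2×167.4 + 8×194.4) = 1417.5 kN.
Tension yield (gross): A_g = 172×10 = 1720 mm². φR_n = 0.90 × 300 × 1720 = 464.4 kN.
Governing: min(1337.1, 1417.5, 464.4) = 464.4 kN → gross-section yield.

464.4 kN (gross-section yield governs)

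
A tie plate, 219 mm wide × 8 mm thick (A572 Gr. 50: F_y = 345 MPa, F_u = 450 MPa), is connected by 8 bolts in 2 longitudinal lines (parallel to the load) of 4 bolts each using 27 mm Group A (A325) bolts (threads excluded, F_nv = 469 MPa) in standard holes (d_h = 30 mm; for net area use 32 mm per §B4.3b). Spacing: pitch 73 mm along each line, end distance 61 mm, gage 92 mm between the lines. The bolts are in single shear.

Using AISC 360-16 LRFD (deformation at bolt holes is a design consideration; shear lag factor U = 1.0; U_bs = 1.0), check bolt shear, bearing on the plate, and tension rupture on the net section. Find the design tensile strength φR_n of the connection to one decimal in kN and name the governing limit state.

418.5 kN (net-section rupture governs)

Bolt shear: A_b = π(27)²/4 = 572.56 mm². φR_n = 0.75 × 469 × 572.56 × 8 × 1 = 1611.2 kN.
Bearing (8 mm plate, F_u = 450 MPa): end bolts L_c = 61 − 30/2 = 46, R_n = min(1.2×46×8×450, 2.4×27×8×450) = 198.72 kN/bolt; interior L_c = 73 − 30 = 43, R_n = 185.76 kN/bolt. φR_n = 0.75 × (2×198.72 + 6×185.76) = 1134.0 kN.
Tension rupture (net): A_n = (219 − 2×32)×8 = 1240 mm² (U = 1.0, A_e = A_n). φR_n = 0.75 × 450 × 1240 = 418.5 kN.
Governing: min(1611.2, 1134.0, 418.5) = 418.5 kN → net-section rupture.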